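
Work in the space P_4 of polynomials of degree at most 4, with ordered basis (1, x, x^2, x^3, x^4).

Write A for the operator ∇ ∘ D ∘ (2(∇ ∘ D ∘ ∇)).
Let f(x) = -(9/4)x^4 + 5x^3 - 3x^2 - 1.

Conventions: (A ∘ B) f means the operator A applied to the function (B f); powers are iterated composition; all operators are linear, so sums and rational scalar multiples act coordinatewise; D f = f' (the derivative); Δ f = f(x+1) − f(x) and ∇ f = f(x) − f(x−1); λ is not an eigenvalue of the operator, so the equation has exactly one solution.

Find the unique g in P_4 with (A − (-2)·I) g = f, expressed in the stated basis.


g(x) = -(9/8)x^4 + (5/2)x^3 - (3/2)x^2 - 1/2

write g with unknown coordinates in the stated basis and equate coefficients in (A − (-2)·I) g = f
solving from the highest basis element down gives g = -(9/8)x^4 + (5/2)x^3 - (3/2)x^2 - 1/2
check: A g = 0
so A g − (-2)·g = -(9/4)x^4 + 5x^3 - 3x^2 - 1 = f ✓


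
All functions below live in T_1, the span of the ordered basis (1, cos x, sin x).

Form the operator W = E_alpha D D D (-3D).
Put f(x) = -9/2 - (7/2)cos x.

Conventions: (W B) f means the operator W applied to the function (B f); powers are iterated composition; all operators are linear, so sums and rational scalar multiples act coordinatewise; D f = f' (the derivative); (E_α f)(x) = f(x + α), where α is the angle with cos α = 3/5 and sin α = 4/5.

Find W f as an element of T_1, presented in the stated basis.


D f = (7/2)sin x
(-3D) f = -(21/2)sin x
D (-3D) f = -(21/2)cos x
D D (-3D) f = (21/2)sin x
D (D D) (-3D) f = (21/2)cos x
E_alpha D (D D) (-3D) f = (63/10)cos x - (42/5)sin x

g(x) = (63/10)cos x - (42/5)sin x


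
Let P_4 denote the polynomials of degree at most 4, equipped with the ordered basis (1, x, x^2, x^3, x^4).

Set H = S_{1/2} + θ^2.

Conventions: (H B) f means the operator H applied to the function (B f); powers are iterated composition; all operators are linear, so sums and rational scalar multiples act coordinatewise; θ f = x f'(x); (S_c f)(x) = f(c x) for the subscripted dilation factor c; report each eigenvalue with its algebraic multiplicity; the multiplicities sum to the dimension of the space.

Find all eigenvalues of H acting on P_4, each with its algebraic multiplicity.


image of 1: 1
image of x: (3/2)x
image of x^2: (17/4)x^2
image of x^3: (73/8)x^3
image of x^4: (257/16)x^4
the matrix is upper triangular; its diagonal is (1, 3/2, 17/4, 73/8, 257/16)
for a triangular matrix the eigenvalues are the diagonal entries, with algebraic multiplicity their repetition count

λ = 1 (multiplicity 1), λ = 3/2 (multiplicity 1), λ = 17/4 (multiplicity 1), λ = 73/8 (multiplicity 1), λ = 257/16 (multiplicity 1)


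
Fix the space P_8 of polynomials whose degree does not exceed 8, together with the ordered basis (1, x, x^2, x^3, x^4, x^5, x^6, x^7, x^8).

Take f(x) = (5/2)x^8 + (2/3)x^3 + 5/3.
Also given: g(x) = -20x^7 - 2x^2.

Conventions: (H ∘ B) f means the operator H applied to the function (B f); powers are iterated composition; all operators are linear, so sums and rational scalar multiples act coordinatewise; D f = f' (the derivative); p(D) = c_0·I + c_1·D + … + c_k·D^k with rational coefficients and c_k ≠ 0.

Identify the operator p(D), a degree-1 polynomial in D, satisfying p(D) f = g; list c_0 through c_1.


D^0 f = (5/2)x^8 + (2/3)x^3 + 5/3
D^1 f = 20x^7 + 2x^2
matching coefficients of g against c_0 f + c_1 Df + … from the top degree down determines the c_i
solution: c_0 = 0, c_1 = -1

c_0 = 0, c_1 = -1


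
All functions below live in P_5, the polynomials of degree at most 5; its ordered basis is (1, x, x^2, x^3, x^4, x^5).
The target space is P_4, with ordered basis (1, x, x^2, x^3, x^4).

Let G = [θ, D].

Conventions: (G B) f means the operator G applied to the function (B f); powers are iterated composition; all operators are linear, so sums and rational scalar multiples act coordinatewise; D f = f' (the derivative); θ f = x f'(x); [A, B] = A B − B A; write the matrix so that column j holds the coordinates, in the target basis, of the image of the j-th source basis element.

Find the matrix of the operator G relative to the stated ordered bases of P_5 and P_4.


image of 1: 0
image of x: -1
image of x^2: -2x
image of x^3: -3x^2
image of x^4: -4x^3
image of x^5: -5x^4
each image's coordinates form column j of the matrix

the matrix is [[0, -1, 0, 0, 0, 0]; [0, 0, -2, 0, 0, 0]; [0, 0, 0, -3, 0, 0]; [0, 0, 0, 0, -4, 0]; [0, 0, 0, 0, 0, -5]] (rows listed top to bottom)


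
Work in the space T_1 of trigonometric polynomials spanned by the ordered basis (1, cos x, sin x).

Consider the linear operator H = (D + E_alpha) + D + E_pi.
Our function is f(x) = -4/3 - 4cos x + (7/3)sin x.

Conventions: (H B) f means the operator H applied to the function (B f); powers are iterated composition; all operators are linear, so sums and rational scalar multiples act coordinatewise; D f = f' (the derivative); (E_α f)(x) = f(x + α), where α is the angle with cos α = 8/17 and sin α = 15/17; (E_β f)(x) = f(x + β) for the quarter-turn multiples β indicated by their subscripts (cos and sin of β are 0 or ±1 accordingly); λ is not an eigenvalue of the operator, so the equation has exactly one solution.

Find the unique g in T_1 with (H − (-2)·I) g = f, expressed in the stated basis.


write g with unknown coordinates in the stated basis and equate coefficients in (H − (-2)·I) g = f
solving from the highest basis element down gives g = -1/3 - (643/534)cos x - (413/534)sin x
check: H g = -2/3 - (425/267)cos x + (1036/267)sin x
so H g − (-2)·g = -4/3 - 4cos x + (7/3)sin x = f ✓

g(x) = -1/3 - (643/534)cos x - (413/534)sin x


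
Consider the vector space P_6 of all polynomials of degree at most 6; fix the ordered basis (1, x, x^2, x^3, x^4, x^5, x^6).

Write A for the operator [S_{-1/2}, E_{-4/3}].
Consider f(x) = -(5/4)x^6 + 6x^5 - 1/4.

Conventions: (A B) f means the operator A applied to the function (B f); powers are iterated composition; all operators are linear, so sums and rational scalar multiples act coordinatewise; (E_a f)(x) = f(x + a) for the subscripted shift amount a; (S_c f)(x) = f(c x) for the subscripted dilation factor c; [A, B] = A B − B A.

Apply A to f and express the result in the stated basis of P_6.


E_{-4/3} f = -(5/4)x^6 + 16x^5 - (220/3)x^4 + (4480/27)x^3 - (5440/27)x^2 + (10240/81)x - 94937/2916
S_{-1/2} E_{-4/3} f = -(5/256)x^6 - (1/2)x^5 - (55/12)x^4 - (560/27)x^3 - (1360/27)x^2 - (5120/81)x - 94937/2916
S_{-1/2} f = -(5/256)x^6 - (3/16)x^5 - 1/4
E_{-4/3} S_{-1/2} f = -(5/256)x^6 - (1/32)x^5 + (35/48)x^4 - (65/27)x^3 + (95/27)x^2 - (200/81)x + 1255/2916
[S_{-1/2}, E_{-4/3}] f = -(15/32)x^5 - (85/16)x^4 - (55/3)x^3 - (485/9)x^2 - (1640/27)x - 2672/81

the result is g(x) = -(15/32)x^5 - (85/16)x^4 - (55/3)x^3 - (485/9)x^2 - (1640/27)x - 2672/81


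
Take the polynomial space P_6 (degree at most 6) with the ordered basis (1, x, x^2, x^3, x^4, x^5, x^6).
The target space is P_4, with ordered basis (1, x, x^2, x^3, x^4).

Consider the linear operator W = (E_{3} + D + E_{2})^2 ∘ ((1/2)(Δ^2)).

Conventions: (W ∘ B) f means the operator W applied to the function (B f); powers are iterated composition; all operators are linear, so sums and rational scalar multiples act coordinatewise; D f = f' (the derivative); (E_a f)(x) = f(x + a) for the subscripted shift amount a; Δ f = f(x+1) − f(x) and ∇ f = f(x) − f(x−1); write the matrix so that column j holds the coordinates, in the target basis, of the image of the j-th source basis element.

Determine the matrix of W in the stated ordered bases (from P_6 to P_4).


image of 1: 0
image of x: 0
image of x^2: 4
image of x^3: 12x + 84
image of x^4: 24x^2 + 336x + 1060
image of x^5: 40x^3 + 840x^2 + 5300x + 10700
image of x^6: 60x^4 + 1680x^3 + 15900x^2 + 64200x + 98014
each image's coordinates form column j of the matrix

the matrix is [[0, 0, 4, 84, 1060, 10700, 98014]; [0, 0, 0, 12, 336, 5300, 64200]; [0, 0, 0, 0, 24, 840, 15900]; [0, 0, 0, 0, 0, 40, 1680]; [0, 0, 0, 0, 0, 0, 60]] (rows listed top to bottom)


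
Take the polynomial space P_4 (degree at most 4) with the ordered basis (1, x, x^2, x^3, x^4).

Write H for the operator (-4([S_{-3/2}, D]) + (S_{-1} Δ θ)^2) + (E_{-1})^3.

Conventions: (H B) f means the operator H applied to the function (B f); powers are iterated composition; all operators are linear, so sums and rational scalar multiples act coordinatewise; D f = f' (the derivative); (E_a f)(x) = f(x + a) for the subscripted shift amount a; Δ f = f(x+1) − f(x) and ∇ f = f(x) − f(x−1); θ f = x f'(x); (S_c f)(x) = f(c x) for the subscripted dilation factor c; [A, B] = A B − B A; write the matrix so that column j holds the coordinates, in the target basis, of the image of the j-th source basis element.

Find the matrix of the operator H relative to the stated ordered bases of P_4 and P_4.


image of 1: 1
image of x: x - 13
image of x^2: x^2 + 24x + 5
image of x^3: x^3 - (153/2)x^2 - 9x - 18
image of x^4: x^4 + 123x^3 - 90x^2 - 60x + 65
each image's coordinates form column j of the matrix

the matrix is [[1, -13, 5, -18, 65]; [0, 1, 24, -9, -60]; [0, 0, 1, -153/2, -90]; [0, 0, 0, 1, 123]; [0, 0, 0, 0, 1]] (rows listed top to bottom)


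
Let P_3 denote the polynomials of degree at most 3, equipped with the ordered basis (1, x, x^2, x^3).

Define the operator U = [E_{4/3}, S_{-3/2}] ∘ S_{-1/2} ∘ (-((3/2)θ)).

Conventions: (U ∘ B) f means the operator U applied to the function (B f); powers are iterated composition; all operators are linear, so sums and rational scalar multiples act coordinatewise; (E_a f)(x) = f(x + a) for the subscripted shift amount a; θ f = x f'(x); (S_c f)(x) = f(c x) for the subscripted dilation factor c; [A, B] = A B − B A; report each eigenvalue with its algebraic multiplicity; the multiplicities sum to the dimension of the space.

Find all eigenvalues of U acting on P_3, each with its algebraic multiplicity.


λ = 0 (multiplicity 4)

image of 1: 0
image of x: -5/2
image of x^2: -(15/2)x - 5/3
image of x^3: -(405/32)x^2 - (45/8)x - 35/6
the matrix is upper triangular; its diagonal is (0, 0, 0, 0)
for a triangular matrix the eigenvalues are the diagonal entries, with algebraic multiplicity their repetition count


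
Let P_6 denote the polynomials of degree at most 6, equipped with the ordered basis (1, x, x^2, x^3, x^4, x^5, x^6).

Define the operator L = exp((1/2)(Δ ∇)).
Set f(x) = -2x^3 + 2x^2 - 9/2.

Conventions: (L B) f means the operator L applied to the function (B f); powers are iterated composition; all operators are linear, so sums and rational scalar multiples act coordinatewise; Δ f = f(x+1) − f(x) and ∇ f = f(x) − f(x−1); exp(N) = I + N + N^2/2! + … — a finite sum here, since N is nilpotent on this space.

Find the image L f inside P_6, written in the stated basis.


order-1 term: -6x + 2
the series for exp((1/2)(Δ ∇)) f terminates at order 1
exp((1/2)(Δ ∇)) f = -2x^3 + 2x^2 - 6x - 5/2

the image equals g(x) = -2x^3 + 2x^2 - 6x - 5/2


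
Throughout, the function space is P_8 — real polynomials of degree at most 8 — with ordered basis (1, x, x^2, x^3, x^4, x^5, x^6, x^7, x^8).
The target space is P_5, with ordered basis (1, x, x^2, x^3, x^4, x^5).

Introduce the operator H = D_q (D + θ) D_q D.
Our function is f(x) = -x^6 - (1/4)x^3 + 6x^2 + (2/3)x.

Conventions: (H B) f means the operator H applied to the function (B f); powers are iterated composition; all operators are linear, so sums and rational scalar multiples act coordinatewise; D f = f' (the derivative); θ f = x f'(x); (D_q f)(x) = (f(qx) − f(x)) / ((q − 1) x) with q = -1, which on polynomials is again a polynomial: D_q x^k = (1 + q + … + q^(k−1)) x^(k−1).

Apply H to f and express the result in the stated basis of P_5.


the result is g(x) = -24x^2

D f = -6x^5 - (3/4)x^2 + 12x + 2/3
D_q D f = -6x^4 + 12
D (D_q D) f = -24x^3
θ (D_q D) f = -24x^4
(D + θ) (D_q D) f = -24x^4 - 24x^3
D_q (D + θ) (D_q D) f = -24x^2


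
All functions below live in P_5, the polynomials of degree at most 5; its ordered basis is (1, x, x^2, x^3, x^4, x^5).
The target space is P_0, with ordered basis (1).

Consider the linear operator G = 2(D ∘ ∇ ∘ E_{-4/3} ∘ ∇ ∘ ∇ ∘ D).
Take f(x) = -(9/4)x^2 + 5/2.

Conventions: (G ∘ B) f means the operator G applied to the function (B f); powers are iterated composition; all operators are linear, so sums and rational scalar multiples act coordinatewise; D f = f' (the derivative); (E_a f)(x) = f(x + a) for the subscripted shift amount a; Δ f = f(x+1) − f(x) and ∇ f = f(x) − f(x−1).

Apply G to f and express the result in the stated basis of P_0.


D f = -(9/2)x
∇ D f = -9/2
∇ ∇ D f = 0
E_{-4/3} (∇ ∘ ∇ ∘ D) f = 0
∇ E_{-4/3} (∇ ∘ ∇ ∘ D) f = 0
D (∇ ∘ E_{-4/3}) (∇ ∘ ∇ ∘ D) f = 0
(2(D ∘ ∇ ∘ E_{-4/3} ∘ ∇ ∘ ∇ ∘ D)) f = 0

the result is g(x) = 0


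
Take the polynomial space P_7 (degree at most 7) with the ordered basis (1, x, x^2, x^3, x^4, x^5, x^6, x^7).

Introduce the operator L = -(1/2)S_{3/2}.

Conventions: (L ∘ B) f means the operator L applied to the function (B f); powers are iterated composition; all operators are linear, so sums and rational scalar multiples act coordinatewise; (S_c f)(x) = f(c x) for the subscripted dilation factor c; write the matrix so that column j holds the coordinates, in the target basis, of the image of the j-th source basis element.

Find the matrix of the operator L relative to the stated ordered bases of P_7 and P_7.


the matrix is [[-1/2, 0, 0, 0, 0, 0, 0, 0]; [0, -3/4, 0, 0, 0, 0, 0, 0]; [0, 0, -9/8, 0, 0, 0, 0, 0]; [0, 0, 0, -27/16, 0, 0, 0, 0]; [0, 0, 0, 0, -81/32, 0, 0, 0]; [0, 0, 0, 0, 0, -243/64, 0, 0]; [0, 0, 0, 0, 0, 0, -729/128, 0]; [0, 0, 0, 0, 0, 0, 0, -2187/256]] (rows listed top to bottom)

image of 1: -1/2
image of x: -(3/4)x
image of x^2: -(9/8)x^2
image of x^3: -(27/16)x^3
image of x^4: -(81/32)x^4
image of x^5: -(243/64)x^5
image of x^6: -(729/128)x^6
image of x^7: -(2187/256)x^7
each image's coordinates form column j of the matrix


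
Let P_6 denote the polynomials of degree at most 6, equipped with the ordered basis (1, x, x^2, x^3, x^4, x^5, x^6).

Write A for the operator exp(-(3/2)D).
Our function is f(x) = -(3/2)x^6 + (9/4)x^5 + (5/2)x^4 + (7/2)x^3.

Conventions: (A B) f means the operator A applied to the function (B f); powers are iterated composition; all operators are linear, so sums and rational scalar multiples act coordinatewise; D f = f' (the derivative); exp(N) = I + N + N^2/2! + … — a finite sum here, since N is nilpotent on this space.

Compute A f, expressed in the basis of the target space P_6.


order-1 term: (27/2)x^5 - (135/8)x^4 - 15x^3 - (63/4)x^2
order-2 term: -(405/8)x^4 + (405/8)x^3 + (135/4)x^2 + (189/8)x
order-3 term: (405/4)x^3 - (1215/16)x^2 - (135/4)x - 189/16
order-4 term: -(3645/32)x^2 + (3645/64)x + 405/32
order-5 term: (2187/32)x - 2187/128
order-6 term: -2187/128
the series for exp(-(3/2)D) f terminates at order 6
exp(-(3/2)D) f = -(3/2)x^6 + (63/4)x^5 - 65x^4 + (1123/8)x^3 - (5499/32)x^2 + (7371/64)x - 2133/64

the image equals g(x) = -(3/2)x^6 + (63/4)x^5 - 65x^4 + (1123/8)x^3 - (5499/32)x^2 + (7371/64)x - 2133/64


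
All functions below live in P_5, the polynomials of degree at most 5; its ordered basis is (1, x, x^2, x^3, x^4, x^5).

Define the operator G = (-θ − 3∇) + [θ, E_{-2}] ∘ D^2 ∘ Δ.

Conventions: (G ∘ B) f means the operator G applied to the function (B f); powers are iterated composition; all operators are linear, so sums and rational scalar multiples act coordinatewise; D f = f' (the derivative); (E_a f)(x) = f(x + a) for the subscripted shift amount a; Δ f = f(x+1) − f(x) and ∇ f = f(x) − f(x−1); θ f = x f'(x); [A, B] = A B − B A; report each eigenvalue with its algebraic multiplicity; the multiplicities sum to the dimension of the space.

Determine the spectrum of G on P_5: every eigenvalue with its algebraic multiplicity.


image of 1: 0
image of x: -x - 3
image of x^2: -2x^2 - 6x + 3
image of x^3: -3x^3 - 9x^2 + 9x - 3
image of x^4: -4x^4 - 12x^3 + 18x^2 - 12x + 51
image of x^5: -5x^5 - 15x^4 + 30x^3 - 30x^2 + 255x - 363
the matrix is upper triangular; its diagonal is (0, -1, -2, -3, -4, -5)
for a triangular matrix the eigenvalues are the diagonal entries, with algebraic multiplicity their repetition count

λ = -5 (multiplicity 1), λ = -4 (multiplicity 1), λ = -3 (multiplicity 1), λ = -2 (multiplicity 1), λ = -1 (multiplicity 1), λ = 0 (multiplicity 1)


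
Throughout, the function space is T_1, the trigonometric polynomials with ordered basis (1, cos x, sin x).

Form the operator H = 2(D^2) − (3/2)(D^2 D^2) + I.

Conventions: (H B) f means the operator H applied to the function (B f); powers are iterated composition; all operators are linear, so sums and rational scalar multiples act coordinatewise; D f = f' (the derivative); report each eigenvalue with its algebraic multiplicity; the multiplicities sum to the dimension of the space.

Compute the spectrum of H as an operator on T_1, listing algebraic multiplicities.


λ = -5/2 (multiplicity 2), λ = 1 (multiplicity 1)

image of 1: 1
image of cos x: -(5/2)cos x
image of sin x: -(5/2)sin x
the matrix is diagonal; its diagonal is (1, -5/2, -5/2)
for a triangular matrix the eigenvalues are the diagonal entries, with algebraic multiplicity their repetition count


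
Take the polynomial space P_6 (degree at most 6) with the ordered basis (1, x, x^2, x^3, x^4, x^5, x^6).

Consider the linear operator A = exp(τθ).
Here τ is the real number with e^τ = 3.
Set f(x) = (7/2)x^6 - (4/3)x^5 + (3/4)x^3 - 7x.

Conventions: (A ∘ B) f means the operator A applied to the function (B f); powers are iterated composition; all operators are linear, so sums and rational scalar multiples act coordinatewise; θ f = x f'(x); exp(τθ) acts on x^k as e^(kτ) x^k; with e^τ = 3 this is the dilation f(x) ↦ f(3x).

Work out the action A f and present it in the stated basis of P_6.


g(x) = (5103/2)x^6 - 324x^5 + (81/4)x^3 - 21x

exp(τθ) x^k = e^(kτ) x^k; with e^τ = 3 this sends x^k to 3^k x^k
x ↦ 3 x
x^3 ↦ 27 x^3
x^5 ↦ 243 x^5
x^6 ↦ 729 x^6
applying this coordinatewise to f: exp(τθ) f = (5103/2)x^6 - 324x^5 + (81/4)x^3 - 21x


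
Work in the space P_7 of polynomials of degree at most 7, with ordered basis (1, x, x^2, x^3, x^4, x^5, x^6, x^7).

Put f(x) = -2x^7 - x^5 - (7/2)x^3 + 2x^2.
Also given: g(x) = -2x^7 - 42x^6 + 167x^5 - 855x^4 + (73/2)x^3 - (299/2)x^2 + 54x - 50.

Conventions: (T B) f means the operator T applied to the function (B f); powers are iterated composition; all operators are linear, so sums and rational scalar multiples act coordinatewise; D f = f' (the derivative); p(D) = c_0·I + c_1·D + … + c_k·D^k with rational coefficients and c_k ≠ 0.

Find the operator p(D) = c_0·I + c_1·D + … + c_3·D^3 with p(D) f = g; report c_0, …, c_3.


D^0 f = -2x^7 - x^5 - (7/2)x^3 + 2x^2
D^1 f = -14x^6 - 5x^4 - (21/2)x^2 + 4x
D^2 f = -84x^5 - 20x^3 - 21x + 4
D^3 f = -420x^4 - 60x^2 - 21
matching coefficients of g against c_0 f + c_1 Df + … from the top degree down determines the c_i
solution: c_0 = 1, c_1 = 3, c_2 = -2, c_3 = 2

p(D) = I + 3·D − 2·D^2 + 2·D^3, i.e. c_0 = 1, c_1 = 3, c_2 = -2, c_3 = 2


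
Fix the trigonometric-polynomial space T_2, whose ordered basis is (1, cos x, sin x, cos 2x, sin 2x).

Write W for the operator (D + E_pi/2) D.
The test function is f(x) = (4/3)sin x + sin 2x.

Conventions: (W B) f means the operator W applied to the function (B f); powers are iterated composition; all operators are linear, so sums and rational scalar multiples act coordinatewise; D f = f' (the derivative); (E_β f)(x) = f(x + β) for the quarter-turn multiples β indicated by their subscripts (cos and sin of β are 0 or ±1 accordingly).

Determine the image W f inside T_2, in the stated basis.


g(x) = -(8/3)sin x - 2cos 2x - 4sin 2x

D f = (4/3)cos x + 2cos 2x
D D f = -(4/3)sin x - 4sin 2x
E_pi/2 D f = -(4/3)sin x - 2cos 2x
(D + E_pi/2) D f = -(8/3)sin x - 2cos 2x - 4sin 2x


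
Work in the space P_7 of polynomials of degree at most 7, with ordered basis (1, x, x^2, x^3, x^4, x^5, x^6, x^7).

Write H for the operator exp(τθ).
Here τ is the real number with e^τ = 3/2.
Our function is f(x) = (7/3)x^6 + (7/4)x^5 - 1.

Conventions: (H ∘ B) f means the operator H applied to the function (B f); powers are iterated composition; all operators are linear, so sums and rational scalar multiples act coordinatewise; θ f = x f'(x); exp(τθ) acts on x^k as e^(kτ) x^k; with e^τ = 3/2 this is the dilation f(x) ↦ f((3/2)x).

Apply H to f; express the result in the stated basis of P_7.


exp(τθ) x^k = e^(kτ) x^k; with e^τ = 3/2 this sends x^k to (3/2)^k x^k
x^5 ↦ 243/32 x^5
x^6 ↦ 729/64 x^6
applying this coordinatewise to f: exp(τθ) f = (1701/64)x^6 + (1701/128)x^5 - 1

the result is g(x) = (1701/64)x^6 + (1701/128)x^5 - 1


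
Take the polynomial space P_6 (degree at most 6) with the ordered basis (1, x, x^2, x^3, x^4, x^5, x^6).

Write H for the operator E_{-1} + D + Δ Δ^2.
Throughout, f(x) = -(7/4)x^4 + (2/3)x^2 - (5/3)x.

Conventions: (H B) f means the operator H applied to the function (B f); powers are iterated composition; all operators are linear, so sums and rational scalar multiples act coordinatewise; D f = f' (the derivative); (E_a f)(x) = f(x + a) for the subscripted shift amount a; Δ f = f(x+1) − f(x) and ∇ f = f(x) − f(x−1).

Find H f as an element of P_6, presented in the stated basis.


E_{-1} f = -(7/4)x^4 + 7x^3 - (59/6)x^2 + 4x + 7/12
D f = -7x^3 + (4/3)x - 5/3
Δ f = -7x^3 - (21/2)x^2 - (17/3)x - 11/4
Δ Δ f = -21x^2 - 42x - 139/6
Δ Δ^2 f = -42x - 63
(E_{-1} + D + Δ Δ^2) f = -(7/4)x^4 - (59/6)x^2 - (110/3)x - 769/12

g(x) = -(7/4)x^4 - (59/6)x^2 - (110/3)x - 769/12


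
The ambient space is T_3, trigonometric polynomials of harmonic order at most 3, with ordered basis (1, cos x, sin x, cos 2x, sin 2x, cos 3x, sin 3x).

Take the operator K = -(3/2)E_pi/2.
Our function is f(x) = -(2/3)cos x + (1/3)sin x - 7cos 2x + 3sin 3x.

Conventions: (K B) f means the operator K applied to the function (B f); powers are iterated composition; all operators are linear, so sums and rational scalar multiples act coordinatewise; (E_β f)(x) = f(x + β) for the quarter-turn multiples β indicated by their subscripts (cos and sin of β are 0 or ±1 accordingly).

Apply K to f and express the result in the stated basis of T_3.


E_pi/2 f = (1/3)cos x + (2/3)sin x + 7cos 2x - 3cos 3x
(-(3/2)E_pi/2) f = -(1/2)cos x - sin x - (21/2)cos 2x + (9/2)cos 3x

the image equals g(x) = -(1/2)cos x - sin x - (21/2)cos 2x + (9/2)cos 3x


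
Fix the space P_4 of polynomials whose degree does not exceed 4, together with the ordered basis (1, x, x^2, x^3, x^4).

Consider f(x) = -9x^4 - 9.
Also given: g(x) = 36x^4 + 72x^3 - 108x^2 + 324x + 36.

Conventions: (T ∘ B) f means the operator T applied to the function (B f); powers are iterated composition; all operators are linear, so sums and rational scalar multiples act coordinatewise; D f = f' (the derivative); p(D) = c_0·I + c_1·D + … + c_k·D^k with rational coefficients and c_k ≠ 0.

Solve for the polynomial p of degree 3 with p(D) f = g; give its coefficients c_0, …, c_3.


c_0 = -4, c_1 = -2, c_2 = 1, c_3 = -3/2

D^0 f = -9x^4 - 9
D^1 f = -36x^3
D^2 f = -108x^2
D^3 f = -216x
matching coefficients of g against c_0 f + c_1 Df + … from the top degree down determines the c_i
solution: c_0 = -4, c_1 = -2, c_2 = 1, c_3 = -3/2


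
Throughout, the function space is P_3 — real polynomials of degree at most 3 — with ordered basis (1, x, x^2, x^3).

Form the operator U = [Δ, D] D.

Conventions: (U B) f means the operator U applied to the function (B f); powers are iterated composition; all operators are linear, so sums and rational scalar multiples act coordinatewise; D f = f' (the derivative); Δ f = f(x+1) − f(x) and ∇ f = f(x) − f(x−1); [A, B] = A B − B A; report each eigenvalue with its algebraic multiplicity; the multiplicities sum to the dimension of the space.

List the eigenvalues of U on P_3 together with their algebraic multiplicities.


λ = 0 (multiplicity 4)

image of 1: 0
image of x: 0
image of x^2: 0
image of x^3: 0
the matrix is upper triangular; its diagonal is (0, 0, 0, 0)
for a triangular matrix the eigenvalues are the diagonal entries, with algebraic multiplicity their repetition count


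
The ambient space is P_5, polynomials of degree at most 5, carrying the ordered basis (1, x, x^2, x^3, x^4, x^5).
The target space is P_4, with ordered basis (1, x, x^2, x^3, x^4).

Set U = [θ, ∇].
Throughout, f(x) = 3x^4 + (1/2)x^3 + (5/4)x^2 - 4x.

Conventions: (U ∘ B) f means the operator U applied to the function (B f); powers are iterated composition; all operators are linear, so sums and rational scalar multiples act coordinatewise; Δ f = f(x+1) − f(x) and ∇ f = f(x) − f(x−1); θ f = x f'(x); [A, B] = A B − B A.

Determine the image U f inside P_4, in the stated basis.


g(x) = -12x^3 + (69/2)x^2 - (71/2)x + 17

∇ f = 12x^3 - (33/2)x^2 + 13x - 31/4
θ ∇ f = 36x^3 - 33x^2 + 13x
θ f = 12x^4 + (3/2)x^3 + (5/2)x^2 - 4x
∇ θ f = 48x^3 - (135/2)x^2 + (97/2)x - 17
[θ, ∇] f = -12x^3 + (69/2)x^2 - (71/2)x + 17


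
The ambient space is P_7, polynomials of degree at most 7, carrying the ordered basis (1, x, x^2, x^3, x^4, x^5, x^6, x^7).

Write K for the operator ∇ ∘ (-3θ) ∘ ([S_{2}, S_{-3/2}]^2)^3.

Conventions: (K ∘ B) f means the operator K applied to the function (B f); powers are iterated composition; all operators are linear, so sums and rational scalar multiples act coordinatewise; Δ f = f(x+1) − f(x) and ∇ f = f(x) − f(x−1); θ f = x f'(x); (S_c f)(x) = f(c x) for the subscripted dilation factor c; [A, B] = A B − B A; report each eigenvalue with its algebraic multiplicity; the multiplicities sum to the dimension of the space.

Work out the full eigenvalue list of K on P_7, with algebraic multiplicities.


image of 1: 0
image of x: 0
image of x^2: 0
image of x^3: 0
image of x^4: 0
image of x^5: 0
image of x^6: 0
image of x^7: 0
the matrix is upper triangular; its diagonal is (0, 0, 0, 0, 0, 0, 0, 0)
for a triangular matrix the eigenvalues are the diagonal entries, with algebraic multiplicity their repetition count

λ = 0 (multiplicity 8)


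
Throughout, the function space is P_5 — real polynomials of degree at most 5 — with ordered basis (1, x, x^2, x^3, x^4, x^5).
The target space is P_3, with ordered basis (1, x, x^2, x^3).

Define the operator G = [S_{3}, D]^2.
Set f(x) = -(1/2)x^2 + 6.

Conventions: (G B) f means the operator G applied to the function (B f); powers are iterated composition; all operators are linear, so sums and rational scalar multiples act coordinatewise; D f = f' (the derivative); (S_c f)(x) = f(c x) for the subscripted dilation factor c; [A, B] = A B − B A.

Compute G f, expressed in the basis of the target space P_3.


D f = -x
S_{3} D f = -3x
S_{3} f = -(9/2)x^2 + 6
D S_{3} f = -9x
[S_{3}, D] f = 6x
D [S_{3}, D] f = 6
S_{3} D [S_{3}, D] f = 6
S_{3} [S_{3}, D] f = 18x
D S_{3} [S_{3}, D] f = 18
[S_{3}, D] [S_{3}, D] f = -12

g(x) = -12


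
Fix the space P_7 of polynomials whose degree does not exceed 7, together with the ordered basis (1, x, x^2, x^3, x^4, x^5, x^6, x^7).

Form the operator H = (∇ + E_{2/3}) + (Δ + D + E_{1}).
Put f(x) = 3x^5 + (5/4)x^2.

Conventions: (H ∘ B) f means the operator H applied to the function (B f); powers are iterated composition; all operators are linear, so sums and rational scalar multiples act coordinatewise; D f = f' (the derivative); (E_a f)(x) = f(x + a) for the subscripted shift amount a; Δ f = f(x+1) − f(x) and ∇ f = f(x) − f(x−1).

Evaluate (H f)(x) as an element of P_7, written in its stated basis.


g(x) = 6x^5 + 70x^4 + (130/3)x^3 + (1825/18)x^2 + (800/27)x + 3629/324

∇ f = 15x^4 - 30x^3 + 30x^2 - (25/2)x + 7/4
E_{2/3} f = 3x^5 + 10x^4 + (40/3)x^3 + (365/36)x^2 + (125/27)x + 77/81
(∇ + E_{2/3}) f = 3x^5 + 25x^4 - (50/3)x^3 + (1445/36)x^2 - (425/54)x + 875/324
Δ f = 15x^4 + 30x^3 + 30x^2 + (35/2)x + 17/4
D f = 15x^4 + (5/2)x
E_{1} f = 3x^5 + 15x^4 + 30x^3 + (125/4)x^2 + (35/2)x + 17/4
(Δ + D + E_{1}) f = 3x^5 + 45x^4 + 60x^3 + (245/4)x^2 + (75/2)x + 17/2
((∇ + E_{2/3}) + (Δ + D + E_{1})) f = 6x^5 + 70x^4 + (130/3)x^3 + (1825/18)x^2 + (800/27)x + 3629/324


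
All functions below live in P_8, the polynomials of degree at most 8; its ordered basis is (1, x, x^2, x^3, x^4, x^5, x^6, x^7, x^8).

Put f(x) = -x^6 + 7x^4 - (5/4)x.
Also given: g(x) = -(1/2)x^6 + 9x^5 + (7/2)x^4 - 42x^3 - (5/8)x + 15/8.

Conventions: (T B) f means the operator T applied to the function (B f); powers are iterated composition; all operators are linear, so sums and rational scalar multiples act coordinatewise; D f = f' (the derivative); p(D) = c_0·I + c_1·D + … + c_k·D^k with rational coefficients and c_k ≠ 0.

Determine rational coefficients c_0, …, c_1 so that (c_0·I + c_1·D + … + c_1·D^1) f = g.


D^0 f = -x^6 + 7x^4 - (5/4)x
D^1 f = -6x^5 + 28x^3 - 5/4
matching coefficients of g against c_0 f + c_1 Df + … from the top degree down determines the c_i
solution: c_0 = 1/2, c_1 = -3/2

c_0 = 1/2, c_1 = -3/2


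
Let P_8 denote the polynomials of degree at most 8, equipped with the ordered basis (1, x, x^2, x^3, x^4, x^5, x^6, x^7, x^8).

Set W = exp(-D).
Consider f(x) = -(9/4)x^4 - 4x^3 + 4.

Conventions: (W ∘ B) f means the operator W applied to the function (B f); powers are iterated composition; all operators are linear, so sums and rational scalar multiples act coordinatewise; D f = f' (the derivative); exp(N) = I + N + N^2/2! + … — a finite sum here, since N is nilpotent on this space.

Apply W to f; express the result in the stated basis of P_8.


the result is g(x) = -(9/4)x^4 + 5x^3 - (3/2)x^2 - 3x + 23/4

order-1 term: 9x^3 + 12x^2
order-2 term: -(27/2)x^2 - 12x
order-3 term: 9x + 4
order-4 term: -9/4
the series for exp(-D) f terminates at order 4
exp(-D) f = -(9/4)x^4 + 5x^3 - (3/2)x^2 - 3x + 23/4


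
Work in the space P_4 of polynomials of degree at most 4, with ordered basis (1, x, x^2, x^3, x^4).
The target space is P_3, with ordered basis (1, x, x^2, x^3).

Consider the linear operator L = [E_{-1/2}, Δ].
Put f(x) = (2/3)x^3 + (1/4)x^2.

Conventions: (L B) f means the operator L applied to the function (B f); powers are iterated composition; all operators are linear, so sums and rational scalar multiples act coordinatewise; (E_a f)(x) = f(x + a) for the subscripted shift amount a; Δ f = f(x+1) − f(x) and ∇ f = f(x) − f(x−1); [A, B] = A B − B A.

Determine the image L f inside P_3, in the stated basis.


Δ f = 2x^2 + (5/2)x + 11/12
E_{-1/2} Δ f = 2x^2 + (1/2)x + 1/6
E_{-1/2} f = (2/3)x^3 - (3/4)x^2 + (1/4)x - 1/48
Δ E_{-1/2} f = 2x^2 + (1/2)x + 1/6
[E_{-1/2}, Δ] f = 0

the result is g(x) = 0


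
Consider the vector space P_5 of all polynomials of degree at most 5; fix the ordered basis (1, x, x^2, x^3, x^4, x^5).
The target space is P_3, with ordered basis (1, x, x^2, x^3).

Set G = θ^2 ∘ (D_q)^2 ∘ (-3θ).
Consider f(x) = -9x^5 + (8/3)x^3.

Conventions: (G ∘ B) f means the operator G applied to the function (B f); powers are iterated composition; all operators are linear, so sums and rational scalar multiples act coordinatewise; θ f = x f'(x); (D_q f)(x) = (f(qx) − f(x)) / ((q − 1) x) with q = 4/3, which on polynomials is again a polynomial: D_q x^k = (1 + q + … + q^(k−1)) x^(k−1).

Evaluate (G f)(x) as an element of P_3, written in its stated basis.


the result is g(x) = (683375/9)x^3 - (2072/9)x

θ f = -45x^5 + 8x^3
(-3θ) f = 135x^5 - 24x^3
D_q (-3θ) f = (3905/3)x^4 - (296/3)x^2
D_q D_q (-3θ) f = (683375/81)x^3 - (2072/9)x
θ (D_q)^2 (-3θ) f = (683375/27)x^3 - (2072/9)x
θ θ (D_q)^2 (-3θ) f = (683375/9)x^3 - (2072/9)x


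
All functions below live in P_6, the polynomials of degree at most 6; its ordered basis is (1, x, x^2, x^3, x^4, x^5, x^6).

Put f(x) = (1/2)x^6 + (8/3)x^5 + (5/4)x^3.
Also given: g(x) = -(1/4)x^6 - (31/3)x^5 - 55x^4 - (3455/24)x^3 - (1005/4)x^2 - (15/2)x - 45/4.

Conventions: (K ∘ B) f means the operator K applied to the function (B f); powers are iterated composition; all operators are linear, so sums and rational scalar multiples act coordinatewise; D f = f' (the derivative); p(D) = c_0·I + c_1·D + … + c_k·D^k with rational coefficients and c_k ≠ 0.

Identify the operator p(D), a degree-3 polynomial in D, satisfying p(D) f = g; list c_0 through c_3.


p(D) = -(1/2)·I − 3·D − D^2 − (3/2)·D^3, i.e. c_0 = -1/2, c_1 = -3, c_2 = -1, c_3 = -3/2

D^0 f = (1/2)x^6 + (8/3)x^5 + (5/4)x^3
D^1 f = 3x^5 + (40/3)x^4 + (15/4)x^2
D^2 f = 15x^4 + (160/3)x^3 + (15/2)x
D^3 f = 60x^3 + 160x^2 + 15/2
matching coefficients of g against c_0 f + c_1 Df + … from the top degree down determines the c_i
solution: c_0 = -1/2, c_1 = -3, c_2 = -1, c_3 = -3/2


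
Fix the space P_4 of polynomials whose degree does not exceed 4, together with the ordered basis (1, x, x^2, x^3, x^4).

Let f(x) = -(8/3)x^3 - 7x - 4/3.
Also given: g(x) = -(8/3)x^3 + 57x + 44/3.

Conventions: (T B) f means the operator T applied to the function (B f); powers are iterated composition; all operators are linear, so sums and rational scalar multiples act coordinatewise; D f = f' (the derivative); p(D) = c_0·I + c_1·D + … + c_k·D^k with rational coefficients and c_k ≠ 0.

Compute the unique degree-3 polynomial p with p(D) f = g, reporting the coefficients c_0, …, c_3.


p(D) = I − 4·D^2 − D^3, i.e. c_0 = 1, c_1 = 0, c_2 = -4, c_3 = -1

D^0 f = -(8/3)x^3 - 7x - 4/3
D^1 f = -8x^2 - 7
D^2 f = -16x
D^3 f = -16
matching coefficients of g against c_0 f + c_1 Df + … from the top degree down determines the c_i
solution: c_0 = 1, c_1 = 0, c_2 = -4, c_3 = -1


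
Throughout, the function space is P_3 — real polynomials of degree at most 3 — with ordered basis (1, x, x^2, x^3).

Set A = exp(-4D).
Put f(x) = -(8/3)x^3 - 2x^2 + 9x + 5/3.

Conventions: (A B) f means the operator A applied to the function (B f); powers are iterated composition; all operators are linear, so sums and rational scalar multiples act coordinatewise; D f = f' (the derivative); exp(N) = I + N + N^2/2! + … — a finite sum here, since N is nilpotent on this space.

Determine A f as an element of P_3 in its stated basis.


the result is g(x) = -(8/3)x^3 + 30x^2 - 103x + 313/3

order-1 term: 32x^2 + 16x - 36
order-2 term: -128x - 32
order-3 term: 512/3
the series for exp(-4D) f terminates at order 3
exp(-4D) f = -(8/3)x^3 + 30x^2 - 103x + 313/3


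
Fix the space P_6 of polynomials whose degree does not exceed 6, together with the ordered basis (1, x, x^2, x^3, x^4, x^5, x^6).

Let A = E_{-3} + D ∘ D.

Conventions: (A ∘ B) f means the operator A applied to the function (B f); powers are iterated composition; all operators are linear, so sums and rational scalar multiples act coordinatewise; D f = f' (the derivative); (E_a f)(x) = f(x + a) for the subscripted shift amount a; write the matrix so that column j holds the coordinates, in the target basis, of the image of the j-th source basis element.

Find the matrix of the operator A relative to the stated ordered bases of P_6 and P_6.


image of 1: 1
image of x: x - 3
image of x^2: x^2 - 6x + 11
image of x^3: x^3 - 9x^2 + 33x - 27
image of x^4: x^4 - 12x^3 + 66x^2 - 108x + 81
image of x^5: x^5 - 15x^4 + 110x^3 - 270x^2 + 405x - 243
image of x^6: x^6 - 18x^5 + 165x^4 - 540x^3 + 1215x^2 - 1458x + 729
each image's coordinates form column j of the matrix

the matrix is [[1, -3, 11, -27, 81, -243, 729]; [0, 1, -6, 33, -108, 405, -1458]; [0, 0, 1, -9, 66, -270, 1215]; [0, 0, 0, 1, -12, 110, -540]; [0, 0, 0, 0, 1, -15, 165]; [0, 0, 0, 0, 0, 1, -18]; [0, 0, 0, 0, 0, 0, 1]] (rows listed top to bottom)


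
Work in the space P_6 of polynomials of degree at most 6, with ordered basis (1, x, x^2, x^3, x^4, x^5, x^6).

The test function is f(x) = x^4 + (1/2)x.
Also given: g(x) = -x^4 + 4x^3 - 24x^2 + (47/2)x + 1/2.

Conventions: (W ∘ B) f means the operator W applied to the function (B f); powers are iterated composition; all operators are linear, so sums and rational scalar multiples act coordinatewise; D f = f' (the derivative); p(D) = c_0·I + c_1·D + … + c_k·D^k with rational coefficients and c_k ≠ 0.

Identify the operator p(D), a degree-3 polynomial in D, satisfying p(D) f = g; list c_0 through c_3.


p(D) = -I + D − 2·D^2 + D^3, i.e. c_0 = -1, c_1 = 1, c_2 = -2, c_3 = 1

D^0 f = x^4 + (1/2)x
D^1 f = 4x^3 + 1/2
D^2 f = 12x^2
D^3 f = 24x
matching coefficients of g against c_0 f + c_1 Df + … from the top degree down determines the c_i
solution: c_0 = -1, c_1 = 1, c_2 = -2, c_3 = 1


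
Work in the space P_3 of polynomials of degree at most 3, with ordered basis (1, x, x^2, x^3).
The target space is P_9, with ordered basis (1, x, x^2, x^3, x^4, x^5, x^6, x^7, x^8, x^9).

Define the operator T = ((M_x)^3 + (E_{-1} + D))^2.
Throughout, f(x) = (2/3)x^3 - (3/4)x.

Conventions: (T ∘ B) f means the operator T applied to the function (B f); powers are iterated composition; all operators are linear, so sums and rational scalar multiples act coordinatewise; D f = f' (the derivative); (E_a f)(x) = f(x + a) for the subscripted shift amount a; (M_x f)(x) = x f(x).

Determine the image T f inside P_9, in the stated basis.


M_x f = (2/3)x^4 - (3/4)x^2
M_x M_x f = (2/3)x^5 - (3/4)x^3
M_x M_x M_x f = (2/3)x^6 - (3/4)x^4
E_{-1} f = (2/3)x^3 - 2x^2 + (5/4)x + 1/12
D f = 2x^2 - 3/4
(E_{-1} + D) f = (2/3)x^3 + (5/4)x - 2/3
((M_x)^3 + (E_{-1} + D)) f = (2/3)x^6 - (3/4)x^4 + (2/3)x^3 + (5/4)x - 2/3
M_x ((M_x)^3 + (E_{-1} + D)) f = (2/3)x^7 - (3/4)x^5 + (2/3)x^4 + (5/4)x^2 - (2/3)x
M_x M_x ((M_x)^3 + (E_{-1} + D)) f = (2/3)x^8 - (3/4)x^6 + (2/3)x^5 + (5/4)x^3 - (2/3)x^2
M_x M_x M_x ((M_x)^3 + (E_{-1} + D)) f = (2/3)x^9 - (3/4)x^7 + (2/3)x^6 + (5/4)x^4 - (2/3)x^3
E_{-1} ((M_x)^3 + (E_{-1} + D)) f = (2/3)x^6 - 4x^5 + (37/4)x^4 - (29/3)x^3 + (7/2)x^2 + (9/4)x - 8/3
D ((M_x)^3 + (E_{-1} + D)) f = 4x^5 - 3x^3 + 2x^2 + 5/4
(E_{-1} + D) ((M_x)^3 + (E_{-1} + D)) f = (2/3)x^6 + (37/4)x^4 - (38/3)x^3 + (11/2)x^2 + (9/4)x - 17/12
((M_x)^3 + (E_{-1} + D)) ((M_x)^3 + (E_{-1} + D)) f = (2/3)x^9 - (3/4)x^7 + (4/3)x^6 + (21/2)x^4 - (40/3)x^3 + (11/2)x^2 + (9/4)x - 17/12

g(x) = (2/3)x^9 - (3/4)x^7 + (4/3)x^6 + (21/2)x^4 - (40/3)x^3 + (11/2)x^2 + (9/4)x - 17/12


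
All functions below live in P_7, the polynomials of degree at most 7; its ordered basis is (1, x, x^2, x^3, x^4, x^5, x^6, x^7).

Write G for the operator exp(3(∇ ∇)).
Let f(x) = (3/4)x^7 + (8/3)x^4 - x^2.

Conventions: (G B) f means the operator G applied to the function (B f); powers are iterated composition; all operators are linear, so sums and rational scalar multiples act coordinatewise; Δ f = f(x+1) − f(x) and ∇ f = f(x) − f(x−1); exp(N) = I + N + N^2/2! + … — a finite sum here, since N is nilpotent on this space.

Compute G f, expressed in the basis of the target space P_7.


the result is g(x) = (3/4)x^7 + (189/2)x^5 - (2819/6)x^4 + (7875/2)x^3 - (36665/2)x^2 + (109299/2)x - 158539/2

order-1 term: (189/2)x^5 - (945/2)x^4 + (2205/2)x^3 - (2643/2)x^2 + (1569/2)x - 355/2
order-2 term: 2835x^3 - 17010x^2 + 36855x - 28062
order-3 term: 17010x - 51030
the series for exp(3(∇ ∇)) f terminates at order 3
exp(3(∇ ∇)) f = (3/4)x^7 + (189/2)x^5 - (2819/6)x^4 + (7875/2)x^3 - (36665/2)x^2 + (109299/2)x - 158539/2


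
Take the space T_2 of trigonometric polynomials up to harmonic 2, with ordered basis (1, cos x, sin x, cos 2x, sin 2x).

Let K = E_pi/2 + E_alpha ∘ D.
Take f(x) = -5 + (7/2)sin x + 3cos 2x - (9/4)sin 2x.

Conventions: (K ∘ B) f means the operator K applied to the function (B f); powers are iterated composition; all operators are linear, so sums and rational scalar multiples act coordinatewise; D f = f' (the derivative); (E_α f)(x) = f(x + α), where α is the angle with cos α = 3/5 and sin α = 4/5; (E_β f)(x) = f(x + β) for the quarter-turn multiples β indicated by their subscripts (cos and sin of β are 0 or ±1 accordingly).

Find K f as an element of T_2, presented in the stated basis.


the result is g(x) = -5 + (28/5)cos x - (14/5)sin x - (15/2)cos 2x + (33/4)sin 2x

E_pi/2 f = -5 + (7/2)cos x - 3cos 2x + (9/4)sin 2x
D f = (7/2)cos x - (9/2)cos 2x - 6sin 2x
E_alpha D f = (21/10)cos x - (14/5)sin x - (9/2)cos 2x + 6sin 2x
(E_pi/2 + E_alpha ∘ D) f = -5 + (28/5)cos x - (14/5)sin x - (15/2)cos 2x + (33/4)sin 2x
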